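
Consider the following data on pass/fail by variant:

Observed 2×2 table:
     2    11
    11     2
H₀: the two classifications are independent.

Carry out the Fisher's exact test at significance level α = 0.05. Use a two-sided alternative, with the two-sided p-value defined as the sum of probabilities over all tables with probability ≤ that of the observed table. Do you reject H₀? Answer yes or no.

reject H₀: yes

Margins: r₁=13, r₂=13, c₁=13, c₂=13, n=26
p_obs = C(13,2)·C(13,11)/C(26,13); sum pmf over tables with pmf ≤ p_obs
p-value (two-sided) = 0.00120
At α=0.05: p < α → reject H₀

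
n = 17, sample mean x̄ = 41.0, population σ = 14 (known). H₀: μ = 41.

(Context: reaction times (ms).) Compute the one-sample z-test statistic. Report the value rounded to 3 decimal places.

test statistic = 0.000

SE = σ/√n = 14/√17 = 3.3955
z = (x̄−μ₀)/SE = (41.0−41)/3.3955 = 0.0000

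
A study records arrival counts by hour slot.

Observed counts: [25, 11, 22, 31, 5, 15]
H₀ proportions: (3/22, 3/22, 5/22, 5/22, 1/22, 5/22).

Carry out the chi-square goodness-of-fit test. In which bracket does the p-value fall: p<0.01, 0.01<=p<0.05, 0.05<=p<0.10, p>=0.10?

p-value bracket: 0.01<=p<0.05

n = 109; E_i = n·p_i = [14.86, 14.86, 24.77, 24.77, 4.95, 24.77]
χ² = (25−14.86)²/14.86 + (11−14.86)²/14.86 + (22−24.77)²/24.77 + (31−24.77)²/24.77 + (5−4.95)²/4.95 + (15−24.77)²/24.77 = 13.6483
df = 5
p-value (upper-tail) = 0.01800
→ bracket: 0.01<=p<0.05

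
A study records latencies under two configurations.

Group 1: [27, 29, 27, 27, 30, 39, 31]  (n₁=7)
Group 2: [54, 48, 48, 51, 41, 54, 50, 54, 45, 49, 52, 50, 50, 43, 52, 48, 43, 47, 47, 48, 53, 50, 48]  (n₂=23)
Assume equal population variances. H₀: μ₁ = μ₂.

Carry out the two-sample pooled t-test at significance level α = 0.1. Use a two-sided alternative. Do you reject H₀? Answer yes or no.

reject H₀: yes

x̄₁=30.000, s₁=4.282, n₁=7
x̄₂=48.913, s₂=3.579, n₂=23
s_p² = [6·4.282² + 22·3.579²]/28 = 13.9938
SE = √(s_p²·(1/7+1/23)) = 1.6148
t = (30.000−48.913)/1.6148 = -11.7124
df = 28
p-value (two-sided) = 0.00000
At α=0.1: p < α → reject H₀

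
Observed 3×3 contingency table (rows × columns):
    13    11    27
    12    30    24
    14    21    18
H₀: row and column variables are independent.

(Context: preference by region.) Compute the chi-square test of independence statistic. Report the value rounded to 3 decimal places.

test statistic = 8.566

Row totals [51, 66, 53], col totals [39, 62, 69], n=170
χ² = (13−11.70)²/11.70 + (11−18.60)²/18.60 + (27−20.70)²/20.70 + (12−15.14)²/15.14 + (30−24.07)²/24.07 + (24−26.79)²/26.79 + (14−12.16)²/12.16 + (21−19.33)²/19.33 + (18−21.51)²/21.51 = 8.5662
df = 4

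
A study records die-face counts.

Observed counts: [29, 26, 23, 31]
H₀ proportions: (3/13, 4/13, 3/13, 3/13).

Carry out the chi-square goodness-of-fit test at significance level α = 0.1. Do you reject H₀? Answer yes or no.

reject H₀: no

n = 109; E_i = n·p_i = [25.15, 33.54, 25.15, 25.15]
χ² = (29−25.15)²/25.15 + (26−33.54)²/33.54 + (23−25.15)²/25.15 + (31−25.15)²/25.15 = 3.8257
df = 3
p-value (upper-tail) = 0.28091
At α=0.1: p ≥ α → fail to reject H₀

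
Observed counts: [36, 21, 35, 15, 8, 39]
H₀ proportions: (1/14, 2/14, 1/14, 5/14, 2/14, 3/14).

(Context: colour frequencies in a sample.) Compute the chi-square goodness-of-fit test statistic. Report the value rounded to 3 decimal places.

test statistic = 148.318

n = 154; E_i = n·p_i = [11.00, 22.00, 11.00, 55.00, 22.00, 33.00]
χ² = (36−11.00)²/11.00 + (21−22.00)²/22.00 + (35−11.00)²/11.00 + (15−55.00)²/55.00 + (8−22.00)²/22.00 + (39−33.00)²/33.00 = 148.3182
df = 5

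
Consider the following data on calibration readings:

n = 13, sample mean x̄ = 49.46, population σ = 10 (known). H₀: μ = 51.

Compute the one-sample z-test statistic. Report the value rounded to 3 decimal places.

SE = σ/√n = 10/√13 = 2.7735
z = (x̄−μ₀)/SE = (49.46−51)/2.7735 = -0.5553

test statistic = -0.555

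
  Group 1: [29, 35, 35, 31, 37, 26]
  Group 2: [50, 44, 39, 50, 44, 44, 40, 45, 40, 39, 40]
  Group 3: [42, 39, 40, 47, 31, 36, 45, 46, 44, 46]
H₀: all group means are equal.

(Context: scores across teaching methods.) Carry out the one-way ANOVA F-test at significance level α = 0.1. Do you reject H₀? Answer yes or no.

Group means [32.17, 43.18, 41.60], grand mean 40.148
SSB = Σnᵢ(x̄ᵢ−x̄)² = 504.538; SSW = ΣΣ(x−x̄ᵢ)² = 490.870
MSB = 504.538/2 = 252.2689; MSW = 490.870/24 = 20.4529
F = MSB/MSW = 12.3341
df = (2, 24)
p-value (upper-tail) = 0.00021
At α=0.1: p < α → reject H₀

reject H₀: yes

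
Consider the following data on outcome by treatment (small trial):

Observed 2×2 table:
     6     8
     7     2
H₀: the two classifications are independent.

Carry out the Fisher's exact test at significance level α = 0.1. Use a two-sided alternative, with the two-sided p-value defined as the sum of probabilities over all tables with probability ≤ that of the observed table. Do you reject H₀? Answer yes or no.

Margins: r₁=14, r₂=9, c₁=13, c₂=10, n=23
p_obs = C(14,6)·C(9,7)/C(23,13); sum pmf over tables with pmf ≤ p_obs
p-value (two-sided) = 0.19680
At α=0.1: p ≥ α → fail to reject H₀

reject H₀: no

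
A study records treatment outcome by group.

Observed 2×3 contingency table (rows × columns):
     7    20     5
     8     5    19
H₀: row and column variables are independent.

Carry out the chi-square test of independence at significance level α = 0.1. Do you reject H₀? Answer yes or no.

reject H₀: yes

Row totals [32, 32], col totals [15, 25, 24], n=64
χ² = (7−7.50)²/7.50 + (20−12.50)²/12.50 + (5−12.00)²/12.00 + (8−7.50)²/7.50 + (5−12.50)²/12.50 + (19−12.00)²/12.00 = 17.2333
df = 2
p-value (upper-tail) = 0.00018
At α=0.1: p < α → reject H₀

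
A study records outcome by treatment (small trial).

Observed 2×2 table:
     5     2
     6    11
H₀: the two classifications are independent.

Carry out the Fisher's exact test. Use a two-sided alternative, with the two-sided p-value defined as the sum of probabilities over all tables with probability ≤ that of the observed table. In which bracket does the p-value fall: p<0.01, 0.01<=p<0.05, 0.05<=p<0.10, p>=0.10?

p-value bracket: p>=0.10

Margins: r₁=7, r₂=17, c₁=11, c₂=13, n=24
p_obs = C(7,5)·C(17,6)/C(24,11); sum pmf over tables with pmf ≤ p_obs
p-value (two-sided) = 0.18192
→ bracket: p>=0.10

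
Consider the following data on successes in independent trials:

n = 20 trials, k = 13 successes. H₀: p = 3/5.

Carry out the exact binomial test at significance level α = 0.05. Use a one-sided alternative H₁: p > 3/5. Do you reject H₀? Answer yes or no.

Exact binomial: n=20, k=13, p₀=3/5=0.6000
P(X≥13) from Σ C(n,i)·p₀^i·(1−p₀)^(n−i)
p-value (one-sided, H₁ greater) = 0.41589
At α=0.05: p ≥ α → fail to reject H₀

reject H₀: no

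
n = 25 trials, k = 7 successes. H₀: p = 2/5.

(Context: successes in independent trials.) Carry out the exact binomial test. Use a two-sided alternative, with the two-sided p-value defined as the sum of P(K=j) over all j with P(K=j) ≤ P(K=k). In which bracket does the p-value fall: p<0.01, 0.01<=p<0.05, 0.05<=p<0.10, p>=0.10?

p-value bracket: p>=0.10

Exact binomial: n=25, k=7, p₀=2/5=0.4000
P(X=j) = C(n,j)·p₀^j·(1−p₀)^(n−j); p = Σ P(X=j) over j with P(X=j) ≤ P(X=7)
p-value (two-sided) = 0.30732
→ bracket: p>=0.10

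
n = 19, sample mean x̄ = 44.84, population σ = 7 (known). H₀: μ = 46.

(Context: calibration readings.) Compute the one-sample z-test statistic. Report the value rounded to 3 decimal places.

SE = σ/√n = 7/√19 = 1.6059
z = (x̄−μ₀)/SE = (44.84−46)/1.6059 = -0.7223

test statistic = -0.722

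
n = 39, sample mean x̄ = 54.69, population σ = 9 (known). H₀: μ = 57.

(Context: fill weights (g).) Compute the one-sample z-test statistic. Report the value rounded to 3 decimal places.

SE = σ/√n = 9/√39 = 1.4412
z = (x̄−μ₀)/SE = (54.69−57)/1.4412 = -1.6029

test statistic = -1.603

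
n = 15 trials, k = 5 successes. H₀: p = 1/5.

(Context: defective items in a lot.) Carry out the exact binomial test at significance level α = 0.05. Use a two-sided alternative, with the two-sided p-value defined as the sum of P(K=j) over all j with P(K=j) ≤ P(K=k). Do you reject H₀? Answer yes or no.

Exact binomial: n=15, k=5, p₀=1/5=0.2000
P(X=j) = C(n,j)·p₀^j·(1−p₀)^(n−j); p = Σ P(X=j) over j with P(X=j) ≤ P(X=5)
p-value (two-sided) = 0.19942
At α=0.05: p ≥ α → fail to reject H₀

reject H₀: no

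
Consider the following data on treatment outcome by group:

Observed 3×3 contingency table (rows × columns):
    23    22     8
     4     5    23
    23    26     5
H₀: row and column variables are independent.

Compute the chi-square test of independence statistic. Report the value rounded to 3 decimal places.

test statistic = 46.481

Row totals [53, 32, 54], col totals [50, 53, 36], n=139
χ² = (23−19.06)²/19.06 + (22−20.21)²/20.21 + (8−13.73)²/13.73 + (4−11.51)²/11.51 + (5−12.20)²/12.20 + (23−8.29)²/8.29 + (23−19.42)²/19.42 + (26−20.59)²/20.59 + (5−13.99)²/13.99 = 46.4810
df = 4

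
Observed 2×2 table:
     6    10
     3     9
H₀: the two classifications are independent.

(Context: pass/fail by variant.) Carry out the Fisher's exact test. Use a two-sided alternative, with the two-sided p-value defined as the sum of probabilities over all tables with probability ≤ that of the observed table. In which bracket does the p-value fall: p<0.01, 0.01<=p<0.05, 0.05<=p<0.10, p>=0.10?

p-value bracket: p>=0.10

Margins: r₁=16, r₂=12, c₁=9, c₂=19, n=28
p_obs = C(16,6)·C(12,3)/C(28,9); sum pmf over tables with pmf ≤ p_obs
p-value (two-sided) = 0.68696
→ bracket: p>=0.10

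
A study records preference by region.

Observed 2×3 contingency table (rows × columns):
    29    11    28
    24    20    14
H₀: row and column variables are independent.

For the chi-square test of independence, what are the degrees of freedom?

degrees of freedom = 2

df = (r−1)(c−1) = (2−1)·(3−1) = 2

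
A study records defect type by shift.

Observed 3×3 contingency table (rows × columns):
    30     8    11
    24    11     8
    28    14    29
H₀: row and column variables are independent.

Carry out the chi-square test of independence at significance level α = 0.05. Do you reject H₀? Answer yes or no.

Row totals [49, 43, 71], col totals [82, 33, 48], n=163
χ² = (30−24.65)²/24.65 + (8−9.92)²/9.92 + (11−14.43)²/14.43 + (24−21.63)²/21.63 + (11−8.71)²/8.71 + (8−12.66)²/12.66 + (28−35.72)²/35.72 + (14−14.37)²/14.37 + (29−20.91)²/20.91 = 9.7379
df = 4
p-value (upper-tail) = 0.04508
At α=0.05: p < α → reject H₀

reject H₀: yes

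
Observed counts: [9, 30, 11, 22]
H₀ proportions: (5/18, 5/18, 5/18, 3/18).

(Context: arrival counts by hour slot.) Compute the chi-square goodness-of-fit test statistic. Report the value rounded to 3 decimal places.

test statistic = 23.433

n = 72; E_i = n·p_i = [20.00, 20.00, 20.00, 12.00]
χ² = (9−20.00)²/20.00 + (30−20.00)²/20.00 + (11−20.00)²/20.00 + (22−12.00)²/12.00 = 23.4333
df = 3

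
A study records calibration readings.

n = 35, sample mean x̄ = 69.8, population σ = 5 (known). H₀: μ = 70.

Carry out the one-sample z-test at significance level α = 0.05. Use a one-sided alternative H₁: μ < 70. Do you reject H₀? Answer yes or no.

SE = σ/√n = 5/√35 = 0.8452
z = (x̄−μ₀)/SE = (69.8−70)/0.8452 = -0.2366
p-value (one-sided, H₁ less) = 0.40647
At α=0.05: p ≥ α → fail to reject H₀

reject H₀: no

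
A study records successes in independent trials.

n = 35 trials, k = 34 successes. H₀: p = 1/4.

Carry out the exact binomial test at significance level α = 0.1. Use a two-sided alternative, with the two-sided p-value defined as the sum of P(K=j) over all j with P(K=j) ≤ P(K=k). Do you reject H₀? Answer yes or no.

Exact binomial: n=35, k=34, p₀=1/4=0.2500
P(X=j) = C(n,j)·p₀^j·(1−p₀)^(n−j); p = Σ P(X=j) over j with P(X=j) ≤ P(X=34)
p-value (two-sided) = 0.00000
At α=0.1: p < α → reject H₀

reject H₀: yes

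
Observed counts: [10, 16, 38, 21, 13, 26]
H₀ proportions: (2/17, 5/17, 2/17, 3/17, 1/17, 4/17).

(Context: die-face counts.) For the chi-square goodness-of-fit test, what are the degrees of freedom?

df = k − 1 = 6 − 1 = 5

degrees of freedom = 5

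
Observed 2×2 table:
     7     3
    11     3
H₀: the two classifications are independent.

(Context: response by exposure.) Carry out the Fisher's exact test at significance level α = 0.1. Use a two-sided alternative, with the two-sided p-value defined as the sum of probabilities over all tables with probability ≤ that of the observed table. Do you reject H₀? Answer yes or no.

reject H₀: no

Margins: r₁=10, r₂=14, c₁=18, c₂=6, n=24
p_obs = C(10,7)·C(14,11)/C(24,18); sum pmf over tables with pmf ≤ p_obs
p-value (two-sided) = 0.66533
At α=0.1: p ≥ α → fail to reject H₀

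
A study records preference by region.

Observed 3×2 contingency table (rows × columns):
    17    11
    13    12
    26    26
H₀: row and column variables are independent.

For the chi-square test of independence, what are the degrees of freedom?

df = (r−1)(c−1) = (3−1)·(2−1) = 2

degrees of freedom = 2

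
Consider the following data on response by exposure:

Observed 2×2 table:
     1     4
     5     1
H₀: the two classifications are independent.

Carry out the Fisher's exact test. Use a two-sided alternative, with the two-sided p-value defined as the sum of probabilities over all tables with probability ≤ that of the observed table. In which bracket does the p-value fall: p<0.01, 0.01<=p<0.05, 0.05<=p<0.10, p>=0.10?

p-value bracket: 0.05<=p<0.10

Margins: r₁=5, r₂=6, c₁=6, c₂=5, n=11
p_obs = C(5,1)·C(6,5)/C(11,6); sum pmf over tables with pmf ≤ p_obs
p-value (two-sided) = 0.08009
→ bracket: 0.05<=p<0.10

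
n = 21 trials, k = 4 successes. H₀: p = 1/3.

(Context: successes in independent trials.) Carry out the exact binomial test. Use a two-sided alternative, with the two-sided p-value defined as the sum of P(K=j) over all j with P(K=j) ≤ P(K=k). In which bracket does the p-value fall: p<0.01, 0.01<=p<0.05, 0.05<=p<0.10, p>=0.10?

Exact binomial: n=21, k=4, p₀=1/3=0.3333
P(X=j) = C(n,j)·p₀^j·(1−p₀)^(n−j); p = Σ P(X=j) over j with P(X=j) ≤ P(X=4)
p-value (two-sided) = 0.24594
→ bracket: p>=0.10

p-value bracket: p>=0.10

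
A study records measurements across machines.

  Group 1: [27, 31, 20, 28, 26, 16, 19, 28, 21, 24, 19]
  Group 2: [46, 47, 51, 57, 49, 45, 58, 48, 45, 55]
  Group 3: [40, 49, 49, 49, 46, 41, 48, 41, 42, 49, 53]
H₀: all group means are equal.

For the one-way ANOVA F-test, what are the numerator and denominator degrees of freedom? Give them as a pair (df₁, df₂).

degrees of freedom = [2, 29]

k = 3 groups, N = 32 total
df = (k−1, N−k) = (3−1, 32−3) = (2, 29)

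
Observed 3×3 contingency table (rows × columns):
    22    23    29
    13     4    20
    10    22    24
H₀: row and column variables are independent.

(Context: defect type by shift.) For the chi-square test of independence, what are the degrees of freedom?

df = (r−1)(c−1) = (3−1)·(3−1) = 4

degrees of freedom = 4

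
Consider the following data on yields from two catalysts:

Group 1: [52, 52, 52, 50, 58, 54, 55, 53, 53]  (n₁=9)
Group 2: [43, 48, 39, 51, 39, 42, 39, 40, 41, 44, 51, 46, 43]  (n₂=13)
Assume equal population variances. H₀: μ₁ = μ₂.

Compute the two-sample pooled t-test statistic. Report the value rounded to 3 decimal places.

x̄₁=53.222, s₁=2.279, n₁=9
x̄₂=43.538, s₂=4.294, n₂=13
s_p² = [8·2.279² + 12·4.294²]/20 = 13.1393
SE = √(s_p²·(1/9+1/13)) = 1.5718
t = (53.222−43.538)/1.5718 = 6.1608
df = 20

test statistic = 6.161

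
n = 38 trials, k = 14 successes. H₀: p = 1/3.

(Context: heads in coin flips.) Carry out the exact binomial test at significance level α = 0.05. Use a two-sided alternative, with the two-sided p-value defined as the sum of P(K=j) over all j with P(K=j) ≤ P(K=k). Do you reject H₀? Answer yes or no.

reject H₀: no

Exact binomial: n=38, k=14, p₀=1/3=0.3333
P(X=j) = C(n,j)·p₀^j·(1−p₀)^(n−j); p = Σ P(X=j) over j with P(X=j) ≤ P(X=14)
p-value (two-sided) = 0.73099
At α=0.05: p ≥ α → fail to reject H₀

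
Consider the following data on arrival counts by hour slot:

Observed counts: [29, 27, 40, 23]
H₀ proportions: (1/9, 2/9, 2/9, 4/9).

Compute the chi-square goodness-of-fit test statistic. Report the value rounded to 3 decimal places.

n = 119; E_i = n·p_i = [13.22, 26.44, 26.44, 52.89]
χ² = (29−13.22)²/13.22 + (27−26.44)²/26.44 + (40−26.44)²/26.44 + (23−52.89)²/52.89 = 42.6786
df = 3

test statistic = 42.679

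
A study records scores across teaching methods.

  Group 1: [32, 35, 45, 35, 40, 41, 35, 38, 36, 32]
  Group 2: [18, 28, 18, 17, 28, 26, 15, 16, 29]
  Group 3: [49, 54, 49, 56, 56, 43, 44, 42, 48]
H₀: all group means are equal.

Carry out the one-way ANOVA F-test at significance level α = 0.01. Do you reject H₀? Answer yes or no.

reject H₀: yes

Group means [36.90, 21.67, 49.00], grand mean 35.893
SSB = Σnᵢ(x̄ᵢ−x̄)² = 3377.779; SSW = ΣΣ(x−x̄ᵢ)² = 664.900
MSB = 3377.779/2 = 1688.8893; MSW = 664.900/25 = 26.5960
F = MSB/MSW = 63.5016
df = (2, 25)
p-value (upper-tail) = 0.00000
At α=0.01: p < α → reject H₀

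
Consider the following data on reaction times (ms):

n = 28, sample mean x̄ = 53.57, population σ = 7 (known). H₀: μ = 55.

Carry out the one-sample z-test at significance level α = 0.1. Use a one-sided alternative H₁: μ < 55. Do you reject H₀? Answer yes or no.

reject H₀: no

SE = σ/√n = 7/√28 = 1.3229
z = (x̄−μ₀)/SE = (53.57−55)/1.3229 = -1.0810
p-value (one-sided, H₁ less) = 0.13985
At α=0.1: p ≥ α → fail to reject H₀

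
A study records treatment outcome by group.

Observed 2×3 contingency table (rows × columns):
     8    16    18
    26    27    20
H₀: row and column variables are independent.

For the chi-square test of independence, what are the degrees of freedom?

degrees of freedom = 2

df = (r−1)(c−1) = (2−1)·(3−1) = 2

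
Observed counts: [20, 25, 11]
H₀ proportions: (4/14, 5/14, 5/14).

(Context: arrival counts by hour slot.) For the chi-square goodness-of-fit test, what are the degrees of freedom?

df = k − 1 = 3 − 1 = 2

degrees of freedom = 2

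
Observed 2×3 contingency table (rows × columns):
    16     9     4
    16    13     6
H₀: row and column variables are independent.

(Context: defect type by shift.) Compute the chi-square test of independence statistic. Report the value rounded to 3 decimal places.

Row totals [29, 35], col totals [32, 22, 10], n=64
χ² = (16−14.50)²/14.50 + (9−9.97)²/9.97 + (4−4.53)²/4.53 + (16−17.50)²/17.50 + (13−12.03)²/12.03 + (6−5.47)²/5.47 = 0.5698
df = 2

test statistic = 0.570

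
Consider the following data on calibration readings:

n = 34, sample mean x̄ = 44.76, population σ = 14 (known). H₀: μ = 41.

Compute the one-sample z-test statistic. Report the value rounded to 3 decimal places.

SE = σ/√n = 14/√34 = 2.4010
z = (x̄−μ₀)/SE = (44.76−41)/2.4010 = 1.5660

test statistic = 1.566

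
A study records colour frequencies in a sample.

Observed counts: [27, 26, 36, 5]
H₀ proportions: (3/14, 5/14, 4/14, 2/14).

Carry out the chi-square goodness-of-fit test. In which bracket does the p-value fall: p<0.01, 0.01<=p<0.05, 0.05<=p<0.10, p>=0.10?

p-value bracket: p<0.01

n = 94; E_i = n·p_i = [20.14, 33.57, 26.86, 13.43]
χ² = (27−20.14)²/20.14 + (26−33.57)²/33.57 + (36−26.86)²/26.86 + (5−13.43)²/13.43 = 12.4447
df = 3
p-value (upper-tail) = 0.00601
→ bracket: p<0.01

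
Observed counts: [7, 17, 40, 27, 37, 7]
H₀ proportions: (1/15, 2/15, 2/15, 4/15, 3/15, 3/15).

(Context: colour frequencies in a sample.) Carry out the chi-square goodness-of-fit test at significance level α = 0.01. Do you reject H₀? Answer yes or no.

reject H₀: yes

n = 135; E_i = n·p_i = [9.00, 18.00, 18.00, 36.00, 27.00, 27.00]
χ² = (7−9.00)²/9.00 + (17−18.00)²/18.00 + (40−18.00)²/18.00 + (27−36.00)²/36.00 + (37−27.00)²/27.00 + (7−27.00)²/27.00 = 48.1574
df = 5
p-value (upper-tail) = 0.00000
At α=0.01: p < α → reject H₀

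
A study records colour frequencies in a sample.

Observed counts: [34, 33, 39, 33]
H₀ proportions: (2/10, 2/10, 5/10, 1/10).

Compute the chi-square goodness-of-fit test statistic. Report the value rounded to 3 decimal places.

test statistic = 41.986

n = 139; E_i = n·p_i = [27.80, 27.80, 69.50, 13.90]
χ² = (34−27.80)²/27.80 + (33−27.80)²/27.80 + (39−69.50)²/69.50 + (33−13.90)²/13.90 = 41.9856
df = 3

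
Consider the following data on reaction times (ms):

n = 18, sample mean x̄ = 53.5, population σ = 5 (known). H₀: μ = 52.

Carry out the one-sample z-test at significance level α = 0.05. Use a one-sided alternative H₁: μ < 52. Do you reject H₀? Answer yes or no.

reject H₀: no

SE = σ/√n = 5/√18 = 1.1785
z = (x̄−μ₀)/SE = (53.5−52)/1.1785 = 1.2728
p-value (one-sided, H₁ less) = 0.89845
At α=0.05: p ≥ α → fail to reject H₀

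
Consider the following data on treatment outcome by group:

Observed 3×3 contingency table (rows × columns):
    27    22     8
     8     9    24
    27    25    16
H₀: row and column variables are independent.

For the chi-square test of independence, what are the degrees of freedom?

degrees of freedom = 4

df = (r−1)(c−1) = (3−1)·(3−1) = 4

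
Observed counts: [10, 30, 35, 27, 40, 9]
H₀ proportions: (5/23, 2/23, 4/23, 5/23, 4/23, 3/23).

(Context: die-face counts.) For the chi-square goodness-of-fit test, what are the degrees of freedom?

df = k − 1 = 6 − 1 = 5

degrees of freedom = 5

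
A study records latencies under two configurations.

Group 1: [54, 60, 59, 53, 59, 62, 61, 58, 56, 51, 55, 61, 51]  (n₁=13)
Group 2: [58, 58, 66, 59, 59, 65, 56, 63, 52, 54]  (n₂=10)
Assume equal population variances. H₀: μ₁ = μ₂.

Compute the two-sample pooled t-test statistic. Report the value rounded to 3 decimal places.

x̄₁=56.923, s₁=3.840, n₁=13
x̄₂=59.000, s₂=4.546, n₂=10
s_p² = [12·3.840² + 9·4.546²]/21 = 17.2821
SE = √(s_p²·(1/13+1/10)) = 1.7486
t = (56.923−59.000)/1.7486 = -1.1878
df = 21

test statistic = -1.188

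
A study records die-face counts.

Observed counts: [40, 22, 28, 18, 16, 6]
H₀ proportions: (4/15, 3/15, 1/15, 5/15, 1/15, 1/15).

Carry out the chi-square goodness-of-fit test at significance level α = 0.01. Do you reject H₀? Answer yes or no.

reject H₀: yes

n = 130; E_i = n·p_i = [34.67, 26.00, 8.67, 43.33, 8.67, 8.67]
χ² = (40−34.67)²/34.67 + (22−26.00)²/26.00 + (28−8.67)²/8.67 + (18−43.33)²/43.33 + (16−8.67)²/8.67 + (6−8.67)²/8.67 = 66.4000
df = 5
p-value (upper-tail) = 0.00000
At α=0.01: p < α → reject H₀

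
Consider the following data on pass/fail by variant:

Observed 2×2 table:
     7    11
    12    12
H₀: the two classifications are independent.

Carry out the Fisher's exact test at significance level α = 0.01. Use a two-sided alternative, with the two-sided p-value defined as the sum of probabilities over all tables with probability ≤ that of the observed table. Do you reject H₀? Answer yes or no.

Margins: r₁=18, r₂=24, c₁=19, c₂=23, n=42
p_obs = C(18,7)·C(24,12)/C(42,19); sum pmf over tables with pmf ≤ p_obs
p-value (two-sided) = 0.54209
At α=0.01: p ≥ α → fail to reject H₀

reject H₀: no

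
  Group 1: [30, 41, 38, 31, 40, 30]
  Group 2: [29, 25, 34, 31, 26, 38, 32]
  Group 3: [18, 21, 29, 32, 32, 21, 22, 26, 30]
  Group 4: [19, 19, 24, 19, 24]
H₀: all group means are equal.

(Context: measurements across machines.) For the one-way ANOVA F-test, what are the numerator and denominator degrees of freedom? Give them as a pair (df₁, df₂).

k = 4 groups, N = 27 total
df = (k−1, N−k) = (4−1, 27−4) = (3, 23)

degrees of freedom = [3, 23]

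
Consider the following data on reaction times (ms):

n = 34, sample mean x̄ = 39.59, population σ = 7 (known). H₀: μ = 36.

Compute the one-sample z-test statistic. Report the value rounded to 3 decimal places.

SE = σ/√n = 7/√34 = 1.2005
z = (x̄−μ₀)/SE = (39.59−36)/1.2005 = 2.9904

test statistic = 2.990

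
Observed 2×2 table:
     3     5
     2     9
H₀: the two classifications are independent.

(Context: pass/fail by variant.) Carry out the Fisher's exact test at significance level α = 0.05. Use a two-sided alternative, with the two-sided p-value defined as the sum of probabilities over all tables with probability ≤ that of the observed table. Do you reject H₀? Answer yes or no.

reject H₀: no

Margins: r₁=8, r₂=11, c₁=5, c₂=14, n=19
p_obs = C(8,3)·C(11,2)/C(19,5); sum pmf over tables with pmf ≤ p_obs
p-value (two-sided) = 0.60268
At α=0.05: p ≥ α → fail to reject H₀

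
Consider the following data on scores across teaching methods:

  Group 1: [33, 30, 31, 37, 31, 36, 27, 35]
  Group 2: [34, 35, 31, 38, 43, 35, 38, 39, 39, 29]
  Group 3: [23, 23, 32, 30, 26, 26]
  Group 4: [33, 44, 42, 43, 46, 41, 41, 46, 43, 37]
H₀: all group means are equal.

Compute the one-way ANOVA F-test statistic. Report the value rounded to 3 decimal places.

Group means [32.50, 36.10, 26.67, 41.60], grand mean 35.206
SSB = Σnᵢ(x̄ᵢ−x̄)² = 912.925; SSW = ΣΣ(x−x̄ᵢ)² = 446.633
MSB = 912.925/3 = 304.3085; MSW = 446.633/30 = 14.8878
F = MSB/MSW = 20.4402
df = (3, 30)

test statistic = 20.440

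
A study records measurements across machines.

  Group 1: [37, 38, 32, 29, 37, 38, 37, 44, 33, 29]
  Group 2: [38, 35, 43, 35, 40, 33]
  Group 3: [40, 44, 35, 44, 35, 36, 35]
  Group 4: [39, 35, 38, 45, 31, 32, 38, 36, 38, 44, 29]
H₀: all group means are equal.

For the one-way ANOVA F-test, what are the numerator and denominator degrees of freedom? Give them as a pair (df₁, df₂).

degrees of freedom = [3, 30]

k = 4 groups, N = 34 total
df = (k−1, N−k) = (4−1, 34−4) = (3, 30)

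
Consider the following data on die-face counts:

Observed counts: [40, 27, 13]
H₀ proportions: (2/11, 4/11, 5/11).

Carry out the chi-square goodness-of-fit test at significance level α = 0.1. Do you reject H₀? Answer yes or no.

reject H₀: yes

n = 80; E_i = n·p_i = [14.55, 29.09, 36.36]
χ² = (40−14.55)²/14.55 + (27−29.09)²/29.09 + (13−36.36)²/36.36 = 59.7069
df = 2
p-value (upper-tail) = 0.00000
At α=0.1: p < α → reject H₀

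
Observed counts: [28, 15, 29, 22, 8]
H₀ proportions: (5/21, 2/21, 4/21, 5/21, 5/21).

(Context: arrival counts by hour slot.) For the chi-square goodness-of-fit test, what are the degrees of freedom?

degrees of freedom = 4

df = k − 1 = 5 − 1 = 4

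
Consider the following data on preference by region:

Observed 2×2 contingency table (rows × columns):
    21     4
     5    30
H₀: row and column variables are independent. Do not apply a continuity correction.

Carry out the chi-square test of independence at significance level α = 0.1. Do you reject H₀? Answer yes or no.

reject H₀: yes

Row totals [25, 35], col totals [26, 34], n=60
χ² = (21−10.83)²/10.83 + (4−14.17)²/14.17 + (5−15.17)²/15.17 + (30−19.83)²/19.83 = 28.8636
df = 1
p-value (upper-tail) = 0.00000
At α=0.1: p < α → reject H₀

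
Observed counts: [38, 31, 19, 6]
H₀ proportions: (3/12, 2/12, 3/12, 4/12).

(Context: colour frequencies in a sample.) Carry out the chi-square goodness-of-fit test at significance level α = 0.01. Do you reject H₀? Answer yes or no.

reject H₀: yes

n = 94; E_i = n·p_i = [23.50, 15.67, 23.50, 31.33]
χ² = (38−23.50)²/23.50 + (31−15.67)²/15.67 + (19−23.50)²/23.50 + (6−31.33)²/31.33 = 45.2979
df = 3
p-value (upper-tail) = 0.00000
At α=0.01: p < α → reject H₀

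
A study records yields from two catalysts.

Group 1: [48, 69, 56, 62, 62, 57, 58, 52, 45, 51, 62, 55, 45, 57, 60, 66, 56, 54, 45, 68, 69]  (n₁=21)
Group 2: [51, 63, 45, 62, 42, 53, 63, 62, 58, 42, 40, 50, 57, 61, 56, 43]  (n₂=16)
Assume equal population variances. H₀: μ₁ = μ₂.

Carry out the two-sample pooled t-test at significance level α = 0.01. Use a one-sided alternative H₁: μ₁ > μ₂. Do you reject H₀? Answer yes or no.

reject H₀: no

x̄₁=57.000, s₁=7.629, n₁=21
x̄₂=53.000, s₂=8.422, n₂=16
s_p² = [20·7.629² + 15·8.422²]/35 = 63.6571
SE = √(s_p²·(1/21+1/16)) = 2.6476
t = (57.000−53.000)/2.6476 = 1.5108
df = 35
p-value (one-sided, H₁ greater) = 0.06991
At α=0.01: p ≥ α → fail to reject H₀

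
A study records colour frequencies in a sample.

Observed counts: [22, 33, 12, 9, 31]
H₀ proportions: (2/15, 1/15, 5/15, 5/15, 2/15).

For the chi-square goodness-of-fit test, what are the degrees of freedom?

df = k − 1 = 5 − 1 = 4

degrees of freedom = 4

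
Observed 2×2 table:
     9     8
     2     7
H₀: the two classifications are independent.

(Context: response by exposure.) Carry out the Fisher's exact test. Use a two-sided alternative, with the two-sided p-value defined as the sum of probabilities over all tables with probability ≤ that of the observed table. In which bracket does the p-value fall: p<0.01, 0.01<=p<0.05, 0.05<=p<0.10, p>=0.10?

Margins: r₁=17, r₂=9, c₁=11, c₂=15, n=26
p_obs = C(17,9)·C(9,2)/C(26,11); sum pmf over tables with pmf ≤ p_obs
p-value (two-sided) = 0.21670
→ bracket: p>=0.10

p-value bracket: p>=0.10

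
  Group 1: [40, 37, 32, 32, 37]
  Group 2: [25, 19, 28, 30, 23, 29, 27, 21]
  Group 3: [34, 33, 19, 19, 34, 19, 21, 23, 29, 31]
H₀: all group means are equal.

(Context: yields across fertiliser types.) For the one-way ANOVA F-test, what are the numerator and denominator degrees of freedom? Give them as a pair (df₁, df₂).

degrees of freedom = [2, 20]

k = 3 groups, N = 23 total
df = (k−1, N−k) = (3−1, 23−3) = (2, 20)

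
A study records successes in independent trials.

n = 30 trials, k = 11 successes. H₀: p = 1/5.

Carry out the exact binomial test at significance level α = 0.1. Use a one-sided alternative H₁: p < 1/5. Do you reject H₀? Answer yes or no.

Exact binomial: n=30, k=11, p₀=1/5=0.2000
P(X≤11) from Σ C(n,i)·p₀^i·(1−p₀)^(n−i)
p-value (one-sided, H₁ less) = 0.99051
At α=0.1: p ≥ α → fail to reject H₀

reject H₀: no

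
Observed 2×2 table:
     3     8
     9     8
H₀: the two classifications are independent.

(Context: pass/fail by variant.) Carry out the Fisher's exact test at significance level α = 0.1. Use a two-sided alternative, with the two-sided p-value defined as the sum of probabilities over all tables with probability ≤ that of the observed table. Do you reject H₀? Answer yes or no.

reject H₀: no

Margins: r₁=11, r₂=17, c₁=12, c₂=16, n=28
p_obs = C(11,3)·C(17,9)/C(28,12); sum pmf over tables with pmf ≤ p_obs
p-value (two-sided) = 0.25300
At α=0.1: p ≥ α → fail to reject H₀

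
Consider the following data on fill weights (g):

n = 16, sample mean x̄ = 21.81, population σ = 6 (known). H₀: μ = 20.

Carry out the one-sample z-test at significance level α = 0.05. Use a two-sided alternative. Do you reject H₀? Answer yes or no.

SE = σ/√n = 6/√16 = 1.5000
z = (x̄−μ₀)/SE = (21.81−20)/1.5000 = 1.2067
p-value (two-sided) = 0.22756
At α=0.05: p ≥ α → fail to reject H₀

reject H₀: no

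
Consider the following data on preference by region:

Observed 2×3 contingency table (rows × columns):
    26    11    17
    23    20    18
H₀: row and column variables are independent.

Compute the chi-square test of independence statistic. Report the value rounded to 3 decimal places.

test statistic = 2.408

Row totals [54, 61], col totals [49, 31, 35], n=115
χ² = (26−23.01)²/23.01 + (11−14.56)²/14.56 + (17−16.43)²/16.43 + (23−25.99)²/25.99 + (20−16.44)²/16.44 + (18−18.57)²/18.57 = 2.4080
df = 2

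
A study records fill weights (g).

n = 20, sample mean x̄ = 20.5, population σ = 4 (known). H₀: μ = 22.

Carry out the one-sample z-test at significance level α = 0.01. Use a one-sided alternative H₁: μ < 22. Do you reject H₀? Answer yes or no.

reject H₀: no

SE = σ/√n = 4/√20 = 0.8944
z = (x̄−μ₀)/SE = (20.5−22)/0.8944 = -1.6771
p-value (one-sided, H₁ less) = 0.04677
At α=0.01: p ≥ α → fail to reject H₀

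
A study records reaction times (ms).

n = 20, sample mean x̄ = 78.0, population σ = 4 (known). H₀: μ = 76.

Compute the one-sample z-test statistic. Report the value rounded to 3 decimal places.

test statistic = 2.236

SE = σ/√n = 4/√20 = 0.8944
z = (x̄−μ₀)/SE = (78.0−76)/0.8944 = 2.2361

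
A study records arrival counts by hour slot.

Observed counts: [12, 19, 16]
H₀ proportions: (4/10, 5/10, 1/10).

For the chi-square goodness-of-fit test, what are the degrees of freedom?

degrees of freedom = 2

df = k − 1 = 3 − 1 = 2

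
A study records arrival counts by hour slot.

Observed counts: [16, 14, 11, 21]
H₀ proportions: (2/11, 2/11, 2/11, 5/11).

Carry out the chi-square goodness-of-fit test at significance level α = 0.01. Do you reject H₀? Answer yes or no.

n = 62; E_i = n·p_i = [11.27, 11.27, 11.27, 28.18]
χ² = (16−11.27)²/11.27 + (14−11.27)²/11.27 + (11−11.27)²/11.27 + (21−28.18)²/28.18 = 4.4790
df = 3
p-value (upper-tail) = 0.21417
At α=0.01: p ≥ α → fail to reject H₀

reject H₀: no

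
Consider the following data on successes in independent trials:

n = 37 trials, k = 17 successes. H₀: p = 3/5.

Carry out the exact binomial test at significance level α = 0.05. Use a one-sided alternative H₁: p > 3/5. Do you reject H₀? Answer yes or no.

Exact binomial: n=37, k=17, p₀=3/5=0.6000
P(X≥17) from Σ C(n,i)·p₀^i·(1−p₀)^(n−i)
p-value (one-sided, H₁ greater) = 0.97096
At α=0.05: p ≥ α → fail to reject H₀

reject H₀: no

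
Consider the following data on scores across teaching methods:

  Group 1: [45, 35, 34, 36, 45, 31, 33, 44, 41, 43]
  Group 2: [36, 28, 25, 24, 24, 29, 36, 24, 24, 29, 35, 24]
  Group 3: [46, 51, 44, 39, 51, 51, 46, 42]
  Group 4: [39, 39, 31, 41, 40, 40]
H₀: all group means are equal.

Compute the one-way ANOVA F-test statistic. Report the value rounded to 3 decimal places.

test statistic = 23.766

Group means [38.70, 28.17, 46.25, 38.33], grand mean 36.806
SSB = Σnᵢ(x̄ᵢ−x̄)² = 1659.039; SSW = ΣΣ(x−x̄ᵢ)² = 744.600
MSB = 1659.039/3 = 553.0130; MSW = 744.600/32 = 23.2688
F = MSB/MSW = 23.7663
df = (3, 32)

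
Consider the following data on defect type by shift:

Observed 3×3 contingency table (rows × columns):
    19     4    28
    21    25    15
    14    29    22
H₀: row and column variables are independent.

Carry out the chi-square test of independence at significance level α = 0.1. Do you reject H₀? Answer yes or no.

Row totals [51, 61, 65], col totals [54, 58, 65], n=177
χ² = (19−15.56)²/15.56 + (4−16.71)²/16.71 + (28−18.73)²/18.73 + (21−18.61)²/18.61 + (25−19.99)²/19.99 + (15−22.40)²/22.40 + (14−19.83)²/19.83 + (29−21.30)²/21.30 + (22−23.87)²/23.87 = 23.6729
df = 4
p-value (upper-tail) = 0.00009
At α=0.1: p < α → reject H₀

reject H₀: yes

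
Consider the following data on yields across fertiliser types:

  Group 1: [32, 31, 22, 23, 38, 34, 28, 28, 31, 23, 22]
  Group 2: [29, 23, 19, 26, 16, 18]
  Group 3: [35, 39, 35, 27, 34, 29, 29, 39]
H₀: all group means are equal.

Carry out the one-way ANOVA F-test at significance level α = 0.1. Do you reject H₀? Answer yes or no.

Group means [28.36, 21.83, 33.38], grand mean 28.400
SSB = Σnᵢ(x̄ᵢ−x̄)² = 456.746; SSW = ΣΣ(x−x̄ᵢ)² = 565.254
MSB = 456.746/2 = 228.3731; MSW = 565.254/22 = 25.6934
F = MSB/MSW = 8.8884
df = (2, 22)
p-value (upper-tail) = 0.00148
At α=0.1: p < α → reject H₀

reject H₀: yes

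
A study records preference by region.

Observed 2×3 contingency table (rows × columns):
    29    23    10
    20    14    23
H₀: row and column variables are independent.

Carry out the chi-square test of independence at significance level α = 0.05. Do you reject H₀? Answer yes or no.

Row totals [62, 57], col totals [49, 37, 33], n=119
χ² = (29−25.53)²/25.53 + (23−19.28)²/19.28 + (10−17.19)²/17.19 + (20−23.47)²/23.47 + (14−17.72)²/17.72 + (23−15.81)²/15.81 = 8.7689
df = 2
p-value (upper-tail) = 0.01247
At α=0.05: p < α → reject H₀

reject H₀: yes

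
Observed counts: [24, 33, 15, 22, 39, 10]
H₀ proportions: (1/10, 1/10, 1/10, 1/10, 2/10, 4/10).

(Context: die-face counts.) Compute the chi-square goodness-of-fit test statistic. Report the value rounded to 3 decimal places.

test statistic = 77.944

n = 143; E_i = n·p_i = [14.30, 14.30, 14.30, 14.30, 28.60, 57.20]
χ² = (24−14.30)²/14.30 + (33−14.30)²/14.30 + (15−14.30)²/14.30 + (22−14.30)²/14.30 + (39−28.60)²/28.60 + (10−57.20)²/57.20 = 77.9441
df = 5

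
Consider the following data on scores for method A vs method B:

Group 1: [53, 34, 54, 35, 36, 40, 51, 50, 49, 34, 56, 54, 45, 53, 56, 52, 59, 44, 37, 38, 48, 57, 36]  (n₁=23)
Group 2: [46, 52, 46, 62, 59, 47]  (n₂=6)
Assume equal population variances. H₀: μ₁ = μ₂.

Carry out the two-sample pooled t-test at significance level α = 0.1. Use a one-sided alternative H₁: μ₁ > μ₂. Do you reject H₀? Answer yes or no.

reject H₀: no

x̄₁=46.565, s₁=8.511, n₁=23
x̄₂=52.000, s₂=7.014, n₂=6
s_p² = [22·8.511² + 5·7.014²]/27 = 68.1353
SE = √(s_p²·(1/23+1/6)) = 3.7840
t = (46.565−52.000)/3.7840 = -1.4363
df = 27
p-value (one-sided, H₁ greater) = 0.91879
At α=0.1: p ≥ α → fail to reject H₀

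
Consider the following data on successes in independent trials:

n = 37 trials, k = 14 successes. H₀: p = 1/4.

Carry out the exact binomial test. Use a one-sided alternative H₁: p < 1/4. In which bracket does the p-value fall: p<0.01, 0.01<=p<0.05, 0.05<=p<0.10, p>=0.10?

Exact binomial: n=37, k=14, p₀=1/4=0.2500
P(X≤14) from Σ C(n,i)·p₀^i·(1−p₀)^(n−i)
p-value (one-sided, H₁ less) = 0.97278
→ bracket: p>=0.10

p-value bracket: p>=0.10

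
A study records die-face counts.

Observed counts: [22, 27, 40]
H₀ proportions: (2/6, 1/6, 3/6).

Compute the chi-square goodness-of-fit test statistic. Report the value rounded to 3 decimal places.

n = 89; E_i = n·p_i = [29.67, 14.83, 44.50]
χ² = (22−29.67)²/29.67 + (27−14.83)²/14.83 + (40−44.50)²/44.50 = 12.4157
df = 2

test statistic = 12.416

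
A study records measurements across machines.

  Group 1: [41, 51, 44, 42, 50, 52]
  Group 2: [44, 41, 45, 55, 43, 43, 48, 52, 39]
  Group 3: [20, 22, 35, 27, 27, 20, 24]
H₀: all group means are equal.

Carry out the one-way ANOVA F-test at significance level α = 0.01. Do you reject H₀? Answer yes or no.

reject H₀: yes

Group means [46.67, 45.56, 25.00], grand mean 39.318
SSB = Σnᵢ(x̄ᵢ−x̄)² = 2109.217; SSW = ΣΣ(x−x̄ᵢ)² = 503.556
MSB = 2109.217/2 = 1054.6086; MSW = 503.556/19 = 26.5029
F = MSB/MSW = 39.7922
df = (2, 19)
p-value (upper-tail) = 0.00000
At α=0.01: p < α → reject H₀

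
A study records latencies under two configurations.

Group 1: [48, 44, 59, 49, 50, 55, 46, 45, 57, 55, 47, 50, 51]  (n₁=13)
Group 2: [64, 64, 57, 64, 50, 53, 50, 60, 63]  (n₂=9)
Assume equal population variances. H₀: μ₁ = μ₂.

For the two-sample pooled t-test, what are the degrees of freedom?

degrees of freedom = 20

df = n₁ + n₂ − 2 = 13 + 9 − 2 = 20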